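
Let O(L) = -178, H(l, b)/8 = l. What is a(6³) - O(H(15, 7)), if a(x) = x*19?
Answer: 4282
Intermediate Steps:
H(l, b) = 8*l
a(x) = 19*x
a(6³) - O(H(15, 7)) = 19*6³ - 1*(-178) = 19*216 + 178 = 4104 + 178 = 4282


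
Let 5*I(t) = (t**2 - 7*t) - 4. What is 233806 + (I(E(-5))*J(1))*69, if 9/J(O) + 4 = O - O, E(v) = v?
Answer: 1160336/5 ≈ 2.3207e+5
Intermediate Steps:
I(t) = -4/5 - 7*t/5 + t**2/5 (I(t) = ((t**2 - 7*t) - 4)/5 = (-4 + t**2 - 7*t)/5 = -4/5 - 7*t/5 + t**2/5)
J(O) = -9/4 (J(O) = 9/(-4 + (O - O)) = 9/(-4 + 0) = 9/(-4) = 9*(-1/4) = -9/4)
233806 + (I(E(-5))*J(1))*69 = 233806 + ((-4/5 - 7/5*(-5) + (1/5)*(-5)**2)*(-9/4))*69 = 233806 + ((-4/5 + 7 + (1/5)*25)*(-9/4))*69 = 233806 + ((-4/5 + 7 + 5)*(-9/4))*69 = 233806 + ((56/5)*(-9/4))*69 = 233806 - 126/5*69 = 233806 - 8694/5 = 1160336/5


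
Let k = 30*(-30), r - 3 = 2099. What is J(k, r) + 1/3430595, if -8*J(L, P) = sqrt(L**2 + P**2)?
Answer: 1/3430595 - sqrt(1307101)/4 ≈ -285.82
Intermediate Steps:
r = 2102 (r = 3 + 2099 = 2102)
k = -900
J(L, P) = -sqrt(L**2 + P**2)/8
J(k, r) + 1/3430595 = -sqrt((-900)**2 + 2102**2)/8 + 1/3430595 = -sqrt(810000 + 4418404)/8 + 1/3430595 = -sqrt(1307101)/4 + 1/3430595 = 1/3430595 - sqrt(1307101)/4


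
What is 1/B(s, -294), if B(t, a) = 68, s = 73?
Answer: 1/68 ≈ 0.014706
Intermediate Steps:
1/B(s, -294) = 1/68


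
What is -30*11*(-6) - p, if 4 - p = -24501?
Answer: -22525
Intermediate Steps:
p = 24505 (p = 4 - 1*(-24501) = 4 + 24501 = 24505)
-30*11*(-6) - p = -30*11*(-6) - 1*24505 = -330*(-6) - 24505 = 1980 - 24505 = -22525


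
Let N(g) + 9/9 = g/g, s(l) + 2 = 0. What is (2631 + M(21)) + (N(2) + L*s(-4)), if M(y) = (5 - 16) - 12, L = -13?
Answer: 2634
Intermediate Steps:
s(l) = -2 (s(l) = -2 + 0 = -2)
M(y) = -23 (M(y) = -11 - 12 = -23)
N(g) = 0 (N(g) = -1 + g/g = -1 + 1 = 0)
(2631 + M(21)) + (N(2) + L*s(-4)) = (2631 - 23) + (0 - 13*(-2)) = 2608 + (0 + 26) = 2608 + 26 = 2634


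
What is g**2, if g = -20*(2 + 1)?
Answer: 3600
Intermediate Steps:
g = -60 (g = -20*3 = -60)
g**2 = (-60)**2 = 3600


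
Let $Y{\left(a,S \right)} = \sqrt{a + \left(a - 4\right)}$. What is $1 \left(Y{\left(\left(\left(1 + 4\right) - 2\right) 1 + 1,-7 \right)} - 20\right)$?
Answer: $-18$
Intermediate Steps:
$Y{\left(a,S \right)} = \sqrt{-4 + 2 a}$ ($Y{\left(a,S \right)} = \sqrt{a + \left(a - 4\right)} = \sqrt{a + \left(-4 + a\right)} = \sqrt{-4 + 2 a}$)
$1 \left(Y{\left(\left(\left(1 + 4\right) - 2\right) 1 + 1,-7 \right)} - 20\right) = 1 \left(\sqrt{-4 + 2 \left(\left(\left(1 + 4\right) - 2\right) 1 + 1\right)} - 20\right) = 1 \left(\sqrt{-4 + 2 \left(\left(5 - 2\right) 1 + 1\right)} - 20\right) = 1 \left(\sqrt{-4 + 2 \left(3 \cdot 1 + 1\right)} - 20\right) = 1 \left(\sqrt{-4 + 2 \left(3 + 1\right)} - 20\right) = 1 \left(\sqrt{-4 + 2 \cdot 4} - 20\right) = 1 \left(\sqrt{-4 + 8} - 20\right) = 1 \left(\sqrt{4} - 20\right) = 1 \left(2 - 20\right) = 1 \left(-18\right) = -18$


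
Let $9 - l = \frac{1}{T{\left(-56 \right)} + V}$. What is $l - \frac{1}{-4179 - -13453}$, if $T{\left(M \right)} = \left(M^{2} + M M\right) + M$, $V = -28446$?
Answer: $\frac{463859056}{51540255} \approx 8.9999$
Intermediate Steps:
$T{\left(M \right)} = M + 2 M^{2}$ ($T{\left(M \right)} = \left(M^{2} + M^{2}\right) + M = 2 M^{2} + M = M + 2 M^{2}$)
$l = \frac{200071}{22230}$ ($l = 9 - \frac{1}{- 56 \left(1 + 2 \left(-56\right)\right) - 28446} = 9 - \frac{1}{- 56 \left(1 - 112\right) - 28446} = 9 - \frac{1}{\left(-56\right) \left(-111\right) - 28446} = 9 - \frac{1}{6216 - 28446} = 9 - \frac{1}{-22230} = 9 - - \frac{1}{22230} = 9 + \frac{1}{22230} = \frac{200071}{22230} \approx 9.0$)
$l - \frac{1}{-4179 - -13453} = \frac{200071}{22230} - \frac{1}{-4179 - -13453} = \frac{200071}{22230} - \frac{1}{-4179 + 13453} = \frac{200071}{22230} - \frac{1}{9274} = \frac{463859056}{51540255}$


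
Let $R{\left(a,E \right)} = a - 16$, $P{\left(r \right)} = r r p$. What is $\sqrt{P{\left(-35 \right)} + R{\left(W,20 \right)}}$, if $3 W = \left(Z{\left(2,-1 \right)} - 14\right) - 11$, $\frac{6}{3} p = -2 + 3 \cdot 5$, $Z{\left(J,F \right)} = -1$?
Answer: $\frac{\sqrt{285762}}{6} \approx 89.094$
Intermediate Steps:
$p = \frac{13}{2}$ ($p = \frac{-2 + 3 \cdot 5}{2} = \frac{-2 + 15}{2} = \frac{1}{2} \cdot 13 = \frac{13}{2} \approx 6.5$)
$W = - \frac{26}{3}$ ($W = \frac{\left(-1 - 14\right) - 11}{3} = \frac{-15 - 11}{3} = \frac{1}{3} \left(-26\right) = - \frac{26}{3} \approx -8.6667$)
$P{\left(r \right)} = \frac{13 r^{2}}{2}$ ($P{\left(r \right)} = r r \frac{13}{2} = r^{2} \cdot \frac{13}{2} = \frac{13 r^{2}}{2}$)
$R{\left(a,E \right)} = -16 + a$ ($R{\left(a,E \right)} = a - 16 = -16 + a$)
$\sqrt{P{\left(-35 \right)} + R{\left(W,20 \right)}} = \sqrt{\frac{13 \left(-35\right)^{2}}{2} - \frac{74}{3}} = \sqrt{\frac{13}{2} \cdot 1225 - \frac{74}{3}} = \sqrt{\frac{15925}{2} - \frac{74}{3}} = \sqrt{\frac{47627}{6}} = \frac{\sqrt{285762}}{6}$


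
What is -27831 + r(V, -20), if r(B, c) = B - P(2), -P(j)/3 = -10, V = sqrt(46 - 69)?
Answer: -27861 + I*sqrt(23) ≈ -27861.0 + 4.7958*I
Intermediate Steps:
V = I*sqrt(23) (V = sqrt(-23) = I*sqrt(23) ≈ 4.7958*I)
P(j) = 30 (P(j) = -3*(-10) = 30)
r(B, c) = -30 + B (r(B, c) = B - 1*30 = B - 30 = -30 + B)
-27831 + r(V, -20) = -27831 + (-30 + I*sqrt(23)) = -27861 + I*sqrt(23)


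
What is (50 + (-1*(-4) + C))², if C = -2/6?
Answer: 25921/9 ≈ 2880.1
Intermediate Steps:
C = -⅓ (C = -2*⅙ = -⅓ ≈ -0.33333)
(50 + (-1*(-4) + C))² = (50 + (-1*(-4) - ⅓))² = (50 + (4 - ⅓))² = (50 + 11/3)² = (161/3)² = 25921/9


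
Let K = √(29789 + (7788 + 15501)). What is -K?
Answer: -√53078 ≈ -230.39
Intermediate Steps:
K = √53078 (K = √(29789 + 23289) = √53078 ≈ 230.39)
-K = -√53078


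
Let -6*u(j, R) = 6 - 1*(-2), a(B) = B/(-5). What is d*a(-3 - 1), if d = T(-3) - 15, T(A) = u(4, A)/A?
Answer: -524/45 ≈ -11.644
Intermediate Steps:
a(B) = -B/5 (a(B) = B*(-⅕) = -B/5)
u(j, R) = -4/3 (u(j, R) = -(6 - 1*(-2))/6 = -(6 + 2)/6 = -⅙*8 = -4/3)
T(A) = -4/(3*A)
d = -131/9 (d = -4/3/(-3) - 15 = -4/3*(-⅓) - 15 = 4/9 - 15 = -131/9 ≈ -14.556)
d*a(-3 - 1) = -(-131)*(-3 - 1)/45 = -(-131)*(-4)/45 = -131/9*⅘ = -524/45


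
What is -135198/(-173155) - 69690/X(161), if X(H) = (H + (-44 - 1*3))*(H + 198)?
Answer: -1089009767/1181090255 ≈ -0.92204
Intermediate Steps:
X(H) = (-47 + H)*(198 + H) (X(H) = (H + (-44 - 3))*(198 + H) = (H - 47)*(198 + H) = (-47 + H)*(198 + H))
-135198/(-173155) - 69690/X(161) = -135198/(-173155) - 69690/(-9306 + 161**2 + 151*161) = -135198*(-1/173155) - 69690/(-9306 + 25921 + 24311) = 135198/173155 - 69690/40926 = 135198/173155 - 69690*1/40926 = 135198/173155 - 11615/6821 = -1089009767/1181090255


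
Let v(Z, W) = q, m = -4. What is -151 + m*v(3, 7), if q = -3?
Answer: -139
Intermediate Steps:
v(Z, W) = -3
-151 + m*v(3, 7) = -151 - 4*(-3) = -151 + 12 = -139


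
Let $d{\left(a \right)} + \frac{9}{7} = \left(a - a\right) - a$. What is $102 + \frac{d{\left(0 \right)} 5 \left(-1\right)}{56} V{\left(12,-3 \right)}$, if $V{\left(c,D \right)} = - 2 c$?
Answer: $\frac{4863}{49} \approx 99.245$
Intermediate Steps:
$d{\left(a \right)} = - \frac{9}{7} - a$ ($d{\left(a \right)} = - \frac{9}{7} + \left(\left(a - a\right) - a\right) = - \frac{9}{7} + \left(0 - a\right) = - \frac{9}{7} - a$)
$102 + \frac{d{\left(0 \right)} 5 \left(-1\right)}{56} V{\left(12,-3 \right)} = 102 + \frac{\left(- \frac{9}{7} - 0\right) 5 \left(-1\right)}{56} \left(\left(-2\right) 12\right) = 102 + \left(- \frac{9}{7} + 0\right) 5 \left(-1\right) \frac{1}{56} \left(-24\right) = 102 + \left(- \frac{9}{7}\right) 5 \left(-1\right) \frac{1}{56} \left(-24\right) = 102 + \left(- \frac{45}{7}\right) \left(-1\right) \frac{1}{56} \left(-24\right) = 102 + \frac{45}{7} \cdot \frac{1}{56} \left(-24\right) = 102 + \frac{45}{392} \left(-24\right) = 102 - \frac{135}{49} = \frac{4863}{49}$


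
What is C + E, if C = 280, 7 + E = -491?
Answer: -218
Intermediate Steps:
E = -498 (E = -7 - 491 = -498)
C + E = 280 - 498 = -218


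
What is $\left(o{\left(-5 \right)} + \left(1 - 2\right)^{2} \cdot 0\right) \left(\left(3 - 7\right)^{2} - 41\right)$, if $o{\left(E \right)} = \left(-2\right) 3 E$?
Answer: $-750$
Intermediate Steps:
$o{\left(E \right)} = - 6 E$
$\left(o{\left(-5 \right)} + \left(1 - 2\right)^{2} \cdot 0\right) \left(\left(3 - 7\right)^{2} - 41\right) = \left(\left(-6\right) \left(-5\right) + \left(1 - 2\right)^{2} \cdot 0\right) \left(\left(3 - 7\right)^{2} - 41\right) = \left(30 + \left(-1\right)^{2} \cdot 0\right) \left(\left(3 - 7\right)^{2} - 41\right) = \left(30 + 1 \cdot 0\right) \left(\left(-4\right)^{2} - 41\right) = \left(30 + 0\right) \left(16 - 41\right) = 30 \left(-25\right) = -750$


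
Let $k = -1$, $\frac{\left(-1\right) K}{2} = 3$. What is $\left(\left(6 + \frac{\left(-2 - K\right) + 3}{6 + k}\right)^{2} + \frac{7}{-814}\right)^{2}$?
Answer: $\frac{1241421584481}{414122500} \approx 2997.7$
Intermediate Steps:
$K = -6$ ($K = \left(-2\right) 3 = -6$)
$\left(\left(6 + \frac{\left(-2 - K\right) + 3}{6 + k}\right)^{2} + \frac{7}{-814}\right)^{2} = \left(\left(6 + \frac{\left(-2 - -6\right) + 3}{6 - 1}\right)^{2} + \frac{7}{-814}\right)^{2} = \left(\left(6 + \frac{\left(-2 + 6\right) + 3}{5}\right)^{2} + 7 \left(- \frac{1}{814}\right)\right)^{2} = \left(\left(6 + \left(4 + 3\right) \frac{1}{5}\right)^{2} - \frac{7}{814}\right)^{2} = \left(\left(6 + 7 \cdot \frac{1}{5}\right)^{2} - \frac{7}{814}\right)^{2} = \left(\left(6 + \frac{7}{5}\right)^{2} - \frac{7}{814}\right)^{2} = \left(\left(\frac{37}{5}\right)^{2} - \frac{7}{814}\right)^{2} = \left(\frac{1369}{25} - \frac{7}{814}\right)^{2} = \left(\frac{1114191}{20350}\right)^{2} = \frac{1241421584481}{414122500}$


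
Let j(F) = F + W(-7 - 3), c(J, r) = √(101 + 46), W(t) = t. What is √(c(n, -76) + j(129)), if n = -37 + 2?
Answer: √(119 + 7*√3) ≈ 11.451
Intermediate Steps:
n = -35
c(J, r) = 7*√3 (c(J, r) = √147 = 7*√3)
j(F) = -10 + F (j(F) = F + (-7 - 3) = F - 10 = -10 + F)
√(c(n, -76) + j(129)) = √(7*√3 + (-10 + 129)) = √(7*√3 + 119) = √(119 + 7*√3)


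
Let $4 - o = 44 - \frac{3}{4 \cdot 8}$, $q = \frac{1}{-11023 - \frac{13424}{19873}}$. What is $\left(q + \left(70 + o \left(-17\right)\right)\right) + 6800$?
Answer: $\frac{52916984940211}{7010352096} \approx 7548.4$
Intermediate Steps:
$q = - \frac{19873}{219073503}$ ($q = \frac{1}{-11023 - \frac{13424}{19873}} = \frac{1}{- \frac{219073503}{19873}} = - \frac{19873}{219073503} \approx -9.0714 \cdot 10^{-5}$)
$o = - \frac{1277}{32}$ ($o = 4 - \left(44 - \frac{3}{4 \cdot 8}\right) = 4 - \left(44 - \frac{3}{32}\right) = 4 - \frac{1405}{32} = - \frac{1277}{32} \approx -39.906$)
$\left(q + \left(70 + o \left(-17\right)\right)\right) + 6800 = \left(- \frac{19873}{219073503} + \left(70 - - \frac{21709}{32}\right)\right) + 6800 = \left(- \frac{19873}{219073503} + \left(70 + \frac{21709}{32}\right)\right) + 6800 = \left(- \frac{19873}{219073503} + \frac{23949}{32}\right) + 6800 = \frac{5246590687411}{7010352096} + 6800 = \frac{52916984940211}{7010352096}$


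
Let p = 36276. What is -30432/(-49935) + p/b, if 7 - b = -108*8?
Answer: 612649444/14497795 ≈ 42.258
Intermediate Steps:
b = 871 (b = 7 - (-108)*8 = 7 - 1*(-864) = 7 + 864 = 871)
-30432/(-49935) + p/b = -30432/(-49935) + 36276/871 = -30432*(-1/49935) + 36276*(1/871) = 10144/16645 + 36276/871 = 612649444/14497795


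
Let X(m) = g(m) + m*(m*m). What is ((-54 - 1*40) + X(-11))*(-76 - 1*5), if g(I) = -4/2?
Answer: 115587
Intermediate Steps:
g(I) = -2 (g(I) = -4*½ = -2)
X(m) = -2 + m³ (X(m) = -2 + m*(m*m) = -2 + m*m² = -2 + m³)
((-54 - 1*40) + X(-11))*(-76 - 1*5) = ((-54 - 1*40) + (-2 + (-11)³))*(-76 - 1*5) = ((-54 - 40) + (-2 - 1331))*(-76 - 5) = (-94 - 1333)*(-81) = -1427*(-81) = 115587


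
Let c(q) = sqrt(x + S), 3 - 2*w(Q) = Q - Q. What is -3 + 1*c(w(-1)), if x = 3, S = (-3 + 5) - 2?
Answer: -3 + sqrt(3) ≈ -1.2680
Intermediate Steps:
S = 0 (S = 2 - 2 = 0)
w(Q) = 3/2 (w(Q) = 3/2 - (Q - Q)/2 = 3/2 - 1/2*0 = 3/2 + 0 = 3/2)
c(q) = sqrt(3) (c(q) = sqrt(3 + 0) = sqrt(3))
-3 + 1*c(w(-1)) = -3 + 1*sqrt(3) = -3 + sqrt(3)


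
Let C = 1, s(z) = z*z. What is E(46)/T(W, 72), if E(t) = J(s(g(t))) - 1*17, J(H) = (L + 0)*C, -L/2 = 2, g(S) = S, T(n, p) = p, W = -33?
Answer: -7/24 ≈ -0.29167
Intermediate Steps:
s(z) = z²
L = -4 (L = -2*2 = -4)
J(H) = -4 (J(H) = (-4 + 0)*1 = -4*1 = -4)
E(t) = -21 (E(t) = -4 - 1*17 = -4 - 17 = -21)
E(46)/T(W, 72) = -21/72 = -21*1/72 = -7/24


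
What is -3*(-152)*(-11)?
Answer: -5016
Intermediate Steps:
-3*(-152)*(-11) = 456*(-11) = -5016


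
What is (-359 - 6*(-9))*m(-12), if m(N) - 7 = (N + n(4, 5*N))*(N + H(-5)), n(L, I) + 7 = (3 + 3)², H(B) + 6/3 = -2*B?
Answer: 18605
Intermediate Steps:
H(B) = -2 - 2*B
n(L, I) = 29 (n(L, I) = -7 + (3 + 3)² = -7 + 6² = -7 + 36 = 29)
m(N) = 7 + (8 + N)*(29 + N) (m(N) = 7 + (N + 29)*(N + (-2 - 2*(-5))) = 7 + (29 + N)*(N + (-2 + 10)) = 7 + (29 + N)*(N + 8) = 7 + (29 + N)*(8 + N) = 7 + (8 + N)*(29 + N))
(-359 - 6*(-9))*m(-12) = (-359 - 6*(-9))*(239 + (-12)² + 37*(-12)) = (-359 + 54)*(239 + 144 - 444) = -305*(-61) = 18605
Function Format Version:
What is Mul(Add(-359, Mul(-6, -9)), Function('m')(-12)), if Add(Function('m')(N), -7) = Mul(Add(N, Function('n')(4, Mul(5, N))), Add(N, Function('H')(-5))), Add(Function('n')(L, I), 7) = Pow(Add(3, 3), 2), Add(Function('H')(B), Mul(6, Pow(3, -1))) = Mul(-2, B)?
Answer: 18605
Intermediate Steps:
Function('H')(B) = Add(-2, Mul(-2, B))
Function('n')(L, I) = 29 (Function('n')(L, I) = Add(-7, Pow(Add(3, 3), 2)) = Add(-7, Pow(6, 2)) = Add(-7, 36) = 29)
Function('m')(N) = Add(7, Mul(Add(8, N), Add(29, N))) (Function('m')(N) = Add(7, Mul(Add(N, 29), Add(N, Add(-2, Mul(-2, -5))))) = Add(7, Mul(Add(29, N), Add(N, Add(-2, 10)))) = Add(7, Mul(Add(29, N), Add(N, 8))) = Add(7, Mul(Add(29, N), Add(8, N))) = Add(7, Mul(Add(8, N), Add(29, N))))
Mul(Add(-359, Mul(-6, -9)), Function('m')(-12)) = Mul(Add(-359, Mul(-6, -9)), Add(239, Pow(-12, 2), Mul(37, -12))) = Mul(Add(-359, 54), Add(239, 144, -444)) = Mul(-305, -61) = 18605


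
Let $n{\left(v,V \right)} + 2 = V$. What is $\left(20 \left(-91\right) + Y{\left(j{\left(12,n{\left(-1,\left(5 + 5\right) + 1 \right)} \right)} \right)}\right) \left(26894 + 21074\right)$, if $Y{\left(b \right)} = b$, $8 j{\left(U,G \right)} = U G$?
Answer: $-86654192$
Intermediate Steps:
$n{\left(v,V \right)} = -2 + V$
$j{\left(U,G \right)} = \frac{G U}{8}$ ($j{\left(U,G \right)} = \frac{U G}{8} = \frac{G U}{8}$)
$\left(20 \left(-91\right) + Y{\left(j{\left(12,n{\left(-1,\left(5 + 5\right) + 1 \right)} \right)} \right)}\right) \left(26894 + 21074\right) = \left(20 \left(-91\right) + \frac{1}{8} \left(-2 + \left(\left(5 + 5\right) + 1\right)\right) 12\right) \left(26894 + 21074\right) = \left(-1820 + \frac{1}{8} \left(-2 + \left(10 + 1\right)\right) 12\right) 47968 = \left(-1820 + \frac{1}{8} \left(-2 + 11\right) 12\right) 47968 = \left(-1820 + \frac{1}{8} \cdot 9 \cdot 12\right) 47968 = \left(-1820 + \frac{27}{2}\right) 47968 = \left(- \frac{3613}{2}\right) 47968 = -86654192$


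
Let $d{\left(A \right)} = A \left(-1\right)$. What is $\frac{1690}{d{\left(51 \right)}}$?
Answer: $- \frac{1690}{51} \approx -33.137$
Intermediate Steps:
$d{\left(A \right)} = - A$
$\frac{1690}{d{\left(51 \right)}} = \frac{1690}{\left(-1\right) 51} = \frac{1690}{-51} = 1690 \left(- \frac{1}{51}\right) = - \frac{1690}{51}$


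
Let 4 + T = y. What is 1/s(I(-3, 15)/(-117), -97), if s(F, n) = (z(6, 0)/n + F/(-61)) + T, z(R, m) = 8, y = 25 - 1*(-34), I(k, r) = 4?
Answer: 692289/38019187 ≈ 0.018209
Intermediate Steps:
y = 59 (y = 25 + 34 = 59)
T = 55 (T = -4 + 59 = 55)
s(F, n) = 55 + 8/n - F/61 (s(F, n) = (8/n + F/(-61)) + 55 = (8/n + F*(-1/61)) + 55 = (8/n - F/61) + 55 = 55 + 8/n - F/61)
1/s(I(-3, 15)/(-117), -97) = 1/(55 + 8/(-97) - 4/(61*(-117))) = 1/(55 + 8*(-1/97) - 4*(-1)/(61*117)) = 1/(55 - 8/97 - 1/61*(-4/117)) = 1/(55 - 8/97 + 4/7137) = 1/(38019187/692289) = 692289/38019187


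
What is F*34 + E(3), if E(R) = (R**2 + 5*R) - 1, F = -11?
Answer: -351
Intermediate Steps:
E(R) = -1 + R**2 + 5*R
F*34 + E(3) = -11*34 + (-1 + 3**2 + 5*3) = -374 + (-1 + 9 + 15) = -374 + 23 = -351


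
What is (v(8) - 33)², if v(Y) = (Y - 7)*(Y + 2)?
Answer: 529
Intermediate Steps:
v(Y) = (-7 + Y)*(2 + Y)
(v(8) - 33)² = ((-14 + 8² - 5*8) - 33)² = ((-14 + 64 - 40) - 33)² = (10 - 33)² = (-23)² = 529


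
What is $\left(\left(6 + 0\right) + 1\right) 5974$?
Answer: $41818$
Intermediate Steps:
$\left(\left(6 + 0\right) + 1\right) 5974 = \left(6 + 1\right) 5974 = 7 \cdot 5974 = 41818$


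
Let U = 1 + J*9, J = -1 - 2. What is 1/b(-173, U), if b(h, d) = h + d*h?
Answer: 1/4325 ≈ 0.00023121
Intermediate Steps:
J = -3
U = -26 (U = 1 - 3*9 = 1 - 27 = -26)
1/b(-173, U) = 1/(-173*(1 - 26)) = 1/(-173*(-25)) = 1/4325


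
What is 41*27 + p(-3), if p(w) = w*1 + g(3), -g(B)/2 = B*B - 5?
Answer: 1096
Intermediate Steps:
g(B) = 10 - 2*B² (g(B) = -2*(B*B - 5) = -2*(B² - 5) = -2*(-5 + B²) = 10 - 2*B²)
p(w) = -8 + w (p(w) = w*1 + (10 - 2*3²) = w + (10 - 2*9) = w + (10 - 18) = w - 8 = -8 + w)
41*27 + p(-3) = 41*27 + (-8 - 3) = 1107 - 11 = 1096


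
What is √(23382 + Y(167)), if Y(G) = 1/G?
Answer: √652100765/167 ≈ 152.91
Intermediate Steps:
√(23382 + Y(167)) = √(23382 + 1/167) = √(3904795/167) = √652100765/167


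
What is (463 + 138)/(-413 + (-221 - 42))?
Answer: -601/676 ≈ -0.88905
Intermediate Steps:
(463 + 138)/(-413 + (-221 - 42)) = 601/(-413 - 263) = 601/(-676) = 601*(-1/676) = -601/676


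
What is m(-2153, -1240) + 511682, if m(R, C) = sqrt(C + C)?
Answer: 511682 + 4*I*sqrt(155) ≈ 5.1168e+5 + 49.8*I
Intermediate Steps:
m(R, C) = sqrt(2)*sqrt(C) (m(R, C) = sqrt(2*C) = sqrt(2)*sqrt(C))
m(-2153, -1240) + 511682 = sqrt(2)*sqrt(-1240) + 511682 = sqrt(2)*(2*I*sqrt(310)) + 511682 = 4*I*sqrt(155) + 511682 = 511682 + 4*I*sqrt(155)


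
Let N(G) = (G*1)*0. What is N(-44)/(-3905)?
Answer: 0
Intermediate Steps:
N(G) = 0 (N(G) = G*0 = 0)
N(-44)/(-3905) = 0/(-3905) = 0*(-1/3905) = 0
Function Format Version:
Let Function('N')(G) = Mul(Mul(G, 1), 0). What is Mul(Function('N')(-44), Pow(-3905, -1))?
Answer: 0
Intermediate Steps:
Function('N')(G) = 0 (Function('N')(G) = Mul(G, 0) = 0)
Mul(Function('N')(-44), Pow(-3905, -1)) = Mul(0, Pow(-3905, -1)) = Mul(0, Rational(-1, 3905)) = 0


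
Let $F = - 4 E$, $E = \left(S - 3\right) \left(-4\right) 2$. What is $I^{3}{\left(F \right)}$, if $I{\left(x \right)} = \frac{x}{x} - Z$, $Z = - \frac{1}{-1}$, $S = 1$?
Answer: $0$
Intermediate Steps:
$Z = 1$ ($Z = \left(-1\right) \left(-1\right) = 1$)
$E = 16$ ($E = \left(1 - 3\right) \left(-4\right) 2 = \left(-2\right) \left(-4\right) 2 = 8 \cdot 2 = 16$)
$F = -64$ ($F = \left(-4\right) 16 = -64$)
$I{\left(x \right)} = 0$ ($I{\left(x \right)} = \frac{x}{x} - 1 = 1 - 1 = 0$)
$I^{3}{\left(F \right)} = 0^{3} = 0$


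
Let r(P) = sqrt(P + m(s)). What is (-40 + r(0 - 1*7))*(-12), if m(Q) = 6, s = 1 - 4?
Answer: 480 - 12*I ≈ 480.0 - 12.0*I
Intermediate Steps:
s = -3
r(P) = sqrt(6 + P) (r(P) = sqrt(P + 6) = sqrt(6 + P))
(-40 + r(0 - 1*7))*(-12) = (-40 + sqrt(6 + (0 - 1*7)))*(-12) = (-40 + sqrt(6 + (0 - 7)))*(-12) = (-40 + sqrt(6 - 7))*(-12) = (-40 + sqrt(-1))*(-12) = (-40 + I)*(-12) = 480 - 12*I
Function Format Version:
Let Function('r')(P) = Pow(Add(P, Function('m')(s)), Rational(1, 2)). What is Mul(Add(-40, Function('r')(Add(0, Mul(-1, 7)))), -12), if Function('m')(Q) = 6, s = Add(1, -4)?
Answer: Add(480, Mul(-12, I)) ≈ Add(480.00, Mul(-12.000, I))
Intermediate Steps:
s = -3
Function('r')(P) = Pow(Add(6, P), Rational(1, 2)) (Function('r')(P) = Pow(Add(P, 6), Rational(1, 2)) = Pow(Add(6, P), Rational(1, 2)))
Mul(Add(-40, Function('r')(Add(0, Mul(-1, 7)))), -12) = Mul(Add(-40, Pow(Add(6, Add(0, Mul(-1, 7))), Rational(1, 2))), -12) = Mul(Add(-40, Pow(Add(6, Add(0, -7)), Rational(1, 2))), -12) = Mul(Add(-40, Pow(Add(6, -7), Rational(1, 2))), -12) = Mul(Add(-40, Pow(-1, Rational(1, 2))), -12) = Mul(Add(-40, I), -12) = Add(480, Mul(-12, I))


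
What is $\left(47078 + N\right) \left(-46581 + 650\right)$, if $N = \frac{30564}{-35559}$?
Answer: $- \frac{2847749283014}{1317} \approx -2.1623 \cdot 10^{9}$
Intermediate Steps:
$N = - \frac{1132}{1317}$ ($N = 30564 \left(- \frac{1}{35559}\right) = - \frac{1132}{1317} \approx -0.85953$)
$\left(47078 + N\right) \left(-46581 + 650\right) = \left(47078 - \frac{1132}{1317}\right) \left(-46581 + 650\right) = \frac{62000594}{1317} \left(-45931\right) = - \frac{2847749283014}{1317}$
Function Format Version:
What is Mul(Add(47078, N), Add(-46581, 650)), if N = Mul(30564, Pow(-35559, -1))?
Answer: Rational(-2847749283014, 1317) ≈ -2.1623e+9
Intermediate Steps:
N = Rational(-1132, 1317) (N = Mul(30564, Rational(-1, 35559)) = Rational(-1132, 1317) ≈ -0.85953)
Mul(Add(47078, N), Add(-46581, 650)) = Mul(Add(47078, Rational(-1132, 1317)), Add(-46581, 650)) = Mul(Rational(62000594, 1317), -45931) = Rational(-2847749283014, 1317)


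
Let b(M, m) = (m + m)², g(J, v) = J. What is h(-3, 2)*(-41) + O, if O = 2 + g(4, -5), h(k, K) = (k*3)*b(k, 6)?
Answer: 53142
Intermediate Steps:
b(M, m) = 4*m² (b(M, m) = (2*m)² = 4*m²)
h(k, K) = 432*k (h(k, K) = (k*3)*(4*6²) = (3*k)*(4*36) = (3*k)*144 = 432*k)
O = 6 (O = 2 + 4 = 6)
h(-3, 2)*(-41) + O = (432*(-3))*(-41) + 6 = -1296*(-41) + 6 = 53136 + 6 = 53142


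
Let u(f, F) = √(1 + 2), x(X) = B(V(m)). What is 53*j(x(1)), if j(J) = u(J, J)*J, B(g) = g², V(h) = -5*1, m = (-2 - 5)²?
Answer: 1325*√3 ≈ 2295.0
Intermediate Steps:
m = 49 (m = (-7)² = 49)
V(h) = -5
x(X) = 25 (x(X) = (-5)² = 25)
u(f, F) = √3
j(J) = J*√3 (j(J) = √3*J = J*√3)
53*j(x(1)) = 53*(25*√3) = 1325*√3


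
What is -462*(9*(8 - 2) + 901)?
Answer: -441210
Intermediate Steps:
-462*(9*(8 - 2) + 901) = -462*(9*6 + 901) = -462*(54 + 901) = -462*955 = -441210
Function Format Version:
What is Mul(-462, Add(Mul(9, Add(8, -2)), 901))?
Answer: -441210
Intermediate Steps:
Mul(-462, Add(Mul(9, Add(8, -2)), 901)) = Mul(-462, Add(Mul(9, 6), 901)) = Mul(-462, Add(54, 901)) = Mul(-462, 955) = -441210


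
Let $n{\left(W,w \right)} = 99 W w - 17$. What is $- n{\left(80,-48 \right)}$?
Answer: $380177$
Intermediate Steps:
$n{\left(W,w \right)} = -17 + 99 W w$ ($n{\left(W,w \right)} = 99 W w - 17 = -17 + 99 W w$)
$- n{\left(80,-48 \right)} = - (-17 + 99 \cdot 80 \left(-48\right)) = - (-17 - 380160) = \left(-1\right) \left(-380177\right) = 380177$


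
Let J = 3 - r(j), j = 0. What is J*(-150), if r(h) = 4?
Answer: 150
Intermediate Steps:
J = -1 (J = 3 - 1*4 = 3 - 4 = -1)
J*(-150) = -1*(-150) = 150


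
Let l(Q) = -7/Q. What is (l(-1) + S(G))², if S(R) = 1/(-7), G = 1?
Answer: 2304/49 ≈ 47.020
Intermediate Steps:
S(R) = -⅐
(l(-1) + S(G))² = (-7/(-1) - ⅐)² = (-7*(-1) - ⅐)² = (7 - ⅐)² = (48/7)² = 2304/49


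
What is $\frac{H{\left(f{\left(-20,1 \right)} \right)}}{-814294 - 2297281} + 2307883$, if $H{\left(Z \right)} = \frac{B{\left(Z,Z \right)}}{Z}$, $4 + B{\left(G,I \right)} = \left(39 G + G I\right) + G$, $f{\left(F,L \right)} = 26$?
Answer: $\frac{93354963593569}{40450475} \approx 2.3079 \cdot 10^{6}$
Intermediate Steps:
$B{\left(G,I \right)} = -4 + 40 G + G I$ ($B{\left(G,I \right)} = -4 + \left(\left(39 G + G I\right) + G\right) = -4 + \left(40 G + G I\right) = -4 + 40 G + G I$)
$H{\left(Z \right)} = \frac{-4 + Z^{2} + 40 Z}{Z}$ ($H{\left(Z \right)} = \frac{-4 + 40 Z + Z Z}{Z} = \frac{-4 + 40 Z + Z^{2}}{Z} = \frac{-4 + Z^{2} + 40 Z}{Z}$)
$\frac{H{\left(f{\left(-20,1 \right)} \right)}}{-814294 - 2297281} + 2307883 = \frac{40 + 26 - \frac{4}{26}}{-814294 - 2297281} + 2307883 = \frac{40 + 26 - \frac{2}{13}}{-3111575} + 2307883 = \left(40 + 26 - \frac{2}{13}\right) \left(- \frac{1}{3111575}\right) + 2307883 = \frac{856}{13} \left(- \frac{1}{3111575}\right) + 2307883 = - \frac{856}{40450475} + 2307883 = \frac{93354963593569}{40450475}$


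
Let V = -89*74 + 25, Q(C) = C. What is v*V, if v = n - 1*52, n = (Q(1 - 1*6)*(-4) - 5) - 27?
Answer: 419904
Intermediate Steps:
n = -12 (n = ((1 - 1*6)*(-4) - 5) - 27 = ((1 - 6)*(-4) - 5) - 27 = (-5*(-4) - 5) - 27 = (20 - 5) - 27 = 15 - 27 = -12)
V = -6561 (V = -6586 + 25 = -6561)
v = -64 (v = -12 - 1*52 = -12 - 52 = -64)
v*V = -64*(-6561) = 419904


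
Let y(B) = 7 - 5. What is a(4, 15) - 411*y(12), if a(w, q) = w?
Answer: -818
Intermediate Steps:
y(B) = 2
a(4, 15) - 411*y(12) = 4 - 411*2 = 4 - 822 = -818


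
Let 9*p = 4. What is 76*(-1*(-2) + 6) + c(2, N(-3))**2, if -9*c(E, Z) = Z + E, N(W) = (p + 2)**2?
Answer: 323533444/531441 ≈ 608.79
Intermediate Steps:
p = 4/9 (p = (1/9)*4 = 4/9 ≈ 0.44444)
N(W) = 484/81 (N(W) = (4/9 + 2)**2 = (22/9)**2 = 484/81)
c(E, Z) = -E/9 - Z/9 (c(E, Z) = -(Z + E)/9 = -(E + Z)/9 = -E/9 - Z/9)
76*(-1*(-2) + 6) + c(2, N(-3))**2 = 76*(-1*(-2) + 6) + (-1/9*2 - 1/9*484/81)**2 = 76*(2 + 6) + (-2/9 - 484/729)**2 = 76*8 + (-646/729)**2 = 608 + 417316/531441 = 323533444/531441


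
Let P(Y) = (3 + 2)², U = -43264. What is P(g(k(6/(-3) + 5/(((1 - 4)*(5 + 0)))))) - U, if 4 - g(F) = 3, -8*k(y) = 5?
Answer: 43289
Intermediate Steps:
k(y) = -5/8 (k(y) = -⅛*5 = -5/8)
g(F) = 1 (g(F) = 4 - 1*3 = 4 - 3 = 1)
P(Y) = 25 (P(Y) = 5² = 25)
P(g(k(6/(-3) + 5/(((1 - 4)*(5 + 0)))))) - U = 25 - 1*(-43264) = 25 + 43264 = 43289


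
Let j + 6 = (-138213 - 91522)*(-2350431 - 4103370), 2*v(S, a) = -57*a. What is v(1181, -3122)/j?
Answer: 29659/494221324243 ≈ 6.0012e-8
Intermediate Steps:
v(S, a) = -57*a/2 (v(S, a) = (-57*a)/2 = -57*a/2)
j = 1482663972729 (j = -6 + (-138213 - 91522)*(-2350431 - 4103370) = -6 - 229735*(-6453801) = -6 + 1482663972735 = 1482663972729)
v(1181, -3122)/j = -57/2*(-3122)/1482663972729 = 88977*(1/1482663972729) = 29659/494221324243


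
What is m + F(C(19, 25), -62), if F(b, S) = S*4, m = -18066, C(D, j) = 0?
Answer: -18314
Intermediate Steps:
F(b, S) = 4*S
m + F(C(19, 25), -62) = -18066 + 4*(-62) = -18066 - 248 = -18314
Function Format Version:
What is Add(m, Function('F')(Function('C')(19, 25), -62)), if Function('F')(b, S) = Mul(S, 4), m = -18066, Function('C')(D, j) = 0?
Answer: -18314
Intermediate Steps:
Function('F')(b, S) = Mul(4, S)
Add(m, Function('F')(Function('C')(19, 25), -62)) = Add(-18066, Mul(4, -62)) = Add(-18066, -248) = -18314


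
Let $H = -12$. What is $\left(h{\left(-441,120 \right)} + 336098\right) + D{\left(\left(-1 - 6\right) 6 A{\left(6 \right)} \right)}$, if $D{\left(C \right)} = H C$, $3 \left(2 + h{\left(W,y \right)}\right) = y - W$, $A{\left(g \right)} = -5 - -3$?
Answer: $335275$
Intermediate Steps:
$A{\left(g \right)} = -2$ ($A{\left(g \right)} = -5 + 3 = -2$)
$h{\left(W,y \right)} = -2 - \frac{W}{3} + \frac{y}{3}$ ($h{\left(W,y \right)} = -2 + \frac{y - W}{3} = -2 - \left(- \frac{y}{3} + \frac{W}{3}\right) = -2 - \frac{W}{3} + \frac{y}{3}$)
$D{\left(C \right)} = - 12 C$
$\left(h{\left(-441,120 \right)} + 336098\right) + D{\left(\left(-1 - 6\right) 6 A{\left(6 \right)} \right)} = \left(\left(-2 - -147 + \frac{1}{3} \cdot 120\right) + 336098\right) - 12 \left(-1 - 6\right) 6 \left(-2\right) = \left(\left(-2 + 147 + 40\right) + 336098\right) - 12 \left(-1 - 6\right) 6 \left(-2\right) = \left(185 + 336098\right) - 12 \left(-7\right) 6 \left(-2\right) = 336283 - 12 \left(\left(-42\right) \left(-2\right)\right) = 336283 - 1008 = 335275$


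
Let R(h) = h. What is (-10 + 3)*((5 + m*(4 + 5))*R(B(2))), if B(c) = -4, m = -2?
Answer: -364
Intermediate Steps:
(-10 + 3)*((5 + m*(4 + 5))*R(B(2))) = (-10 + 3)*((5 - 2*(4 + 5))*(-4)) = -7*(5 - 2*9)*(-4) = -7*(5 - 18)*(-4) = -(-91)*(-4) = -7*52 = -364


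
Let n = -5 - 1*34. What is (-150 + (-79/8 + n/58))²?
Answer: 1387339009/53824 ≈ 25775.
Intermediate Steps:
n = -39 (n = -5 - 34 = -39)
(-150 + (-79/8 + n/58))² = (-150 + (-79/8 - 39/58))² = (-150 - 2447/232)² = (-37247/232)² = 1387339009/53824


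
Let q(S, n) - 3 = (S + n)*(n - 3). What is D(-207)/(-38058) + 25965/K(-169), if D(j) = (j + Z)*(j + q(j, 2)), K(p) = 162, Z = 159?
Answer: 18299699/114174 ≈ 160.28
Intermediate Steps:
q(S, n) = 3 + (-3 + n)*(S + n) (q(S, n) = 3 + (S + n)*(n - 3) = 3 + (S + n)*(-3 + n) = 3 + (-3 + n)*(S + n))
D(j) = 159 + j (D(j) = (j + 159)*(j + (3 + 2² - 3*j - 3*2 + j*2)) = (159 + j)*(j + (3 + 4 - 3*j - 6 + 2*j)) = (159 + j)*(j + (1 - j)) = (159 + j)*1 = 159 + j)
D(-207)/(-38058) + 25965/K(-169) = (159 - 207)/(-38058) + 25965/162 = -48*(-1/38058) + 25965*(1/162) = 8/6343 + 2885/18 = 18299699/114174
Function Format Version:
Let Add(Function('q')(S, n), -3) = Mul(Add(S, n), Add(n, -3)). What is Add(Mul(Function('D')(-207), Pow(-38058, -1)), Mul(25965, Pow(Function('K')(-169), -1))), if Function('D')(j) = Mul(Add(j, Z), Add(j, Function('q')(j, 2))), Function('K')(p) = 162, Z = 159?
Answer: Rational(18299699, 114174) ≈ 160.28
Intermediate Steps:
Function('q')(S, n) = Add(3, Mul(Add(-3, n), Add(S, n))) (Function('q')(S, n) = Add(3, Mul(Add(S, n), Add(n, -3))) = Add(3, Mul(Add(S, n), Add(-3, n))) = Add(3, Mul(Add(-3, n), Add(S, n))))
Function('D')(j) = Add(159, j) (Function('D')(j) = Mul(Add(j, 159), Add(j, Add(3, Pow(2, 2), Mul(-3, j), Mul(-3, 2), Mul(j, 2)))) = Mul(Add(159, j), Add(j, Add(3, 4, Mul(-3, j), -6, Mul(2, j)))) = Mul(Add(159, j), Add(j, Add(1, Mul(-1, j)))) = Mul(Add(159, j), 1) = Add(159, j))
Add(Mul(Function('D')(-207), Pow(-38058, -1)), Mul(25965, Pow(Function('K')(-169), -1))) = Add(Mul(Add(159, -207), Pow(-38058, -1)), Mul(25965, Pow(162, -1))) = Add(Mul(-48, Rational(-1, 38058)), Mul(25965, Rational(1, 162))) = Add(Rational(8, 6343), Rational(2885, 18)) = Rational(18299699, 114174)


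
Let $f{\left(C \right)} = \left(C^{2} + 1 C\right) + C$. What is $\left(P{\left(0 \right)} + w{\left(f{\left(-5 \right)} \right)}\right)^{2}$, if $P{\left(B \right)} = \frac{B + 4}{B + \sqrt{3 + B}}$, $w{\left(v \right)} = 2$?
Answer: $\frac{28}{3} + \frac{16 \sqrt{3}}{3} \approx 18.571$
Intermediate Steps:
$f{\left(C \right)} = C^{2} + 2 C$ ($f{\left(C \right)} = \left(C^{2} + C\right) + C = \left(C + C^{2}\right) + C = C^{2} + 2 C$)
$P{\left(B \right)} = \frac{4 + B}{B + \sqrt{3 + B}}$
$\left(P{\left(0 \right)} + w{\left(f{\left(-5 \right)} \right)}\right)^{2} = \left(\frac{4 + 0}{0 + \sqrt{3 + 0}} + 2\right)^{2} = \left(\frac{1}{0 + \sqrt{3}} \cdot 4 + 2\right)^{2} = \left(\frac{1}{\sqrt{3}} \cdot 4 + 2\right)^{2} = \left(\frac{\sqrt{3}}{3} \cdot 4 + 2\right)^{2} = \left(\frac{4 \sqrt{3}}{3} + 2\right)^{2} = \left(2 + \frac{4 \sqrt{3}}{3}\right)^{2}$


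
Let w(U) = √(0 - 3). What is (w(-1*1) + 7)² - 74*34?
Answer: -2470 + 14*I*√3 ≈ -2470.0 + 24.249*I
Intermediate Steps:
w(U) = I*√3 (w(U) = √(-3) = I*√3)
(w(-1*1) + 7)² - 74*34 = (I*√3 + 7)² - 74*34 = (7 + I*√3)² - 2516 = -2516 + (7 + I*√3)²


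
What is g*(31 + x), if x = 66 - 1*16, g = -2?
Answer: -162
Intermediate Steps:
x = 50 (x = 66 - 16 = 50)
g*(31 + x) = -2*(31 + 50) = -2*81 = -162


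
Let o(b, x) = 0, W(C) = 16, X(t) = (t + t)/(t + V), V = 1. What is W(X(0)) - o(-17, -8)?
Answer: 16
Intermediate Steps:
X(t) = 2*t/(1 + t) (X(t) = (t + t)/(t + 1) = (2*t)/(1 + t) = 2*t/(1 + t))
W(X(0)) - o(-17, -8) = 16 - 1*0 = 16 + 0 = 16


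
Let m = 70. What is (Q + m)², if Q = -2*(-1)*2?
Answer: 5476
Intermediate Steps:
Q = 4 (Q = 2*2 = 4)
(Q + m)² = (4 + 70)² = 74² = 5476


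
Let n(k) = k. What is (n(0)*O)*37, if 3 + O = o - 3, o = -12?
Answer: 0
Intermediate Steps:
O = -18 (O = -3 + (-12 - 3) = -3 - 15 = -18)
(n(0)*O)*37 = (0*(-18))*37 = 0*37 = 0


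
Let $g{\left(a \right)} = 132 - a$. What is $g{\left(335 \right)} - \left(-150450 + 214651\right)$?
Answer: $-64404$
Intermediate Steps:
$g{\left(335 \right)} - \left(-150450 + 214651\right) = \left(132 - 335\right) - \left(-150450 + 214651\right) = \left(132 - 335\right) - 64201 = -203 - 64201 = -64404$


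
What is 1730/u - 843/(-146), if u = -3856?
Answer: 749507/140744 ≈ 5.3253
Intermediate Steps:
1730/u - 843/(-146) = 1730/(-3856) - 843/(-146) = 1730*(-1/3856) - 843*(-1/146) = -865/1928 + 843/146 = 749507/140744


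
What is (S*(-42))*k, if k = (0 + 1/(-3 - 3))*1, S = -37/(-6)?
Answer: 259/6 ≈ 43.167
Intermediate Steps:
S = 37/6 (S = -37*(-⅙) = 37/6 ≈ 6.1667)
k = -⅙ (k = (0 + 1/(-6))*1 = (0 - ⅙)*1 = -⅙*1 = -⅙ ≈ -0.16667)
(S*(-42))*k = ((37/6)*(-42))*(-⅙) = -259*(-⅙) = 259/6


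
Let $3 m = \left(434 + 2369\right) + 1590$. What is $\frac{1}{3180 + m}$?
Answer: $\frac{3}{13933} \approx 0.00021532$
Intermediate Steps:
$m = \frac{4393}{3}$ ($m = \frac{\left(434 + 2369\right) + 1590}{3} = \frac{2803 + 1590}{3} = \frac{1}{3} \cdot 4393 = \frac{4393}{3} \approx 1464.3$)
$\frac{1}{3180 + m} = \frac{1}{3180 + \frac{4393}{3}} = \frac{1}{\frac{13933}{3}} = \frac{3}{13933}$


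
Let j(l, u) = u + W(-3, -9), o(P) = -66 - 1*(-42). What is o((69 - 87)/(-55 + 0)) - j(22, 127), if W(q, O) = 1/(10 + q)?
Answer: -1058/7 ≈ -151.14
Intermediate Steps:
o(P) = -24 (o(P) = -66 + 42 = -24)
j(l, u) = 1/7 + u (j(l, u) = u + 1/(10 - 3) = u + 1/7 = 1/7 + u)
o((69 - 87)/(-55 + 0)) - j(22, 127) = -24 - (1/7 + 127) = -24 - 1*890/7 = -24 - 890/7 = -1058/7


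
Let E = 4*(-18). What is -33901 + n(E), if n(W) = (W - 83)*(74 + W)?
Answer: -34211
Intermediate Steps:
E = -72
n(W) = (-83 + W)*(74 + W)
-33901 + n(E) = -33901 + (-6142 + (-72)**2 - 9*(-72)) = -33901 + (-6142 + 5184 + 648) = -33901 - 310 = -34211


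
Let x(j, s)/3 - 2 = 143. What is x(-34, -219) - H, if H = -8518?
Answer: 8953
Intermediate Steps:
x(j, s) = 435 (x(j, s) = 6 + 3*143 = 6 + 429 = 435)
x(-34, -219) - H = 435 - 1*(-8518) = 435 + 8518 = 8953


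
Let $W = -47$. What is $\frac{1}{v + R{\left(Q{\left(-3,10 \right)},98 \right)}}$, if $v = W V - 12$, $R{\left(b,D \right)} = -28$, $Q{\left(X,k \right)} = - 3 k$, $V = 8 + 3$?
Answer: $- \frac{1}{557} \approx -0.0017953$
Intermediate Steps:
$V = 11$
$v = -529$ ($v = \left(-47\right) 11 - 12 = -517 - 12 = -529$)
$\frac{1}{v + R{\left(Q{\left(-3,10 \right)},98 \right)}} = \frac{1}{-529 - 28} = \frac{1}{-557} = - \frac{1}{557}$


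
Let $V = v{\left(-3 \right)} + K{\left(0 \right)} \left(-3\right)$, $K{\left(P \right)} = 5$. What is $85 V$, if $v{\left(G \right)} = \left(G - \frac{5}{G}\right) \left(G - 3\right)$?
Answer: $-595$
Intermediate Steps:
$v{\left(G \right)} = \left(-3 + G\right) \left(G - \frac{5}{G}\right)$ ($v{\left(G \right)} = \left(G - \frac{5}{G}\right) \left(-3 + G\right) = \left(-3 + G\right) \left(G - \frac{5}{G}\right)$)
$V = -7$ ($V = \left(-5 + \left(-3\right)^{2} - -9 + \frac{15}{-3}\right) + 5 \left(-3\right) = \left(-5 + 9 + 9 + 15 \left(- \frac{1}{3}\right)\right) - 15 = \left(-5 + 9 + 9 - 5\right) - 15 = 8 - 15 = -7$)
$85 V = 85 \left(-7\right) = -595$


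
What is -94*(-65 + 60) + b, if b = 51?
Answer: 521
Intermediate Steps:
-94*(-65 + 60) + b = -94*(-65 + 60) + 51 = -94*(-5) + 51 = 470 + 51 = 521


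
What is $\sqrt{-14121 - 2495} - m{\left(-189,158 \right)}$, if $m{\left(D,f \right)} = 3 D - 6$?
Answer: $573 + 2 i \sqrt{4154} \approx 573.0 + 128.9 i$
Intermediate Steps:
$m{\left(D,f \right)} = -6 + 3 D$
$\sqrt{-14121 - 2495} - m{\left(-189,158 \right)} = \sqrt{-14121 - 2495} - \left(-6 + 3 \left(-189\right)\right) = \sqrt{-16616} - \left(-6 - 567\right) = 2 i \sqrt{4154} - -573 = 2 i \sqrt{4154} + 573 = 573 + 2 i \sqrt{4154}$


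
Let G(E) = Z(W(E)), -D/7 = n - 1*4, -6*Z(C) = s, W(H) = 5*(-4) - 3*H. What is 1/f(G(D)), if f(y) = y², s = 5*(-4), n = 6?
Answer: 9/100 ≈ 0.090000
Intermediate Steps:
W(H) = -20 - 3*H
s = -20
Z(C) = 10/3 (Z(C) = -⅙*(-20) = 10/3)
D = -14 (D = -7*(6 - 1*4) = -7*(6 - 4) = -7*2 = -14)
G(E) = 10/3
1/f(G(D)) = 1/((10/3)²) = 1/(100/9) = 9/100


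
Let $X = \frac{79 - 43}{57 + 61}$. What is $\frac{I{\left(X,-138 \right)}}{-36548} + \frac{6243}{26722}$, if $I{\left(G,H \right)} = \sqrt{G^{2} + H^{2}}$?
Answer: $\frac{6243}{26722} - \frac{3 \sqrt{1841458}}{1078166} \approx 0.22985$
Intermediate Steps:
$X = \frac{18}{59}$ ($X = \frac{36}{118} = 36 \cdot \frac{1}{118} = \frac{18}{59} \approx 0.30508$)
$\frac{I{\left(X,-138 \right)}}{-36548} + \frac{6243}{26722} = \frac{\sqrt{\left(\frac{18}{59}\right)^{2} + \left(-138\right)^{2}}}{-36548} + \frac{6243}{26722} = \sqrt{\frac{324}{3481} + 19044} \left(- \frac{1}{36548}\right) + 6243 \cdot \frac{1}{26722} = \sqrt{\frac{66292488}{3481}} \left(- \frac{1}{36548}\right) + \frac{6243}{26722} = \frac{6 \sqrt{1841458}}{59} \left(- \frac{1}{36548}\right) + \frac{6243}{26722} = - \frac{3 \sqrt{1841458}}{1078166} + \frac{6243}{26722} = \frac{6243}{26722} - \frac{3 \sqrt{1841458}}{1078166}$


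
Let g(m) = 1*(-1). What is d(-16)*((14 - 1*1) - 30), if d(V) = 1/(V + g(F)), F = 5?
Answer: 1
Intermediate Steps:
g(m) = -1
d(V) = 1/(-1 + V) (d(V) = 1/(V - 1) = 1/(-1 + V))
d(-16)*((14 - 1*1) - 30) = ((14 - 1*1) - 30)/(-1 - 16) = ((14 - 1) - 30)/(-17) = -(13 - 30)/17 = -1/17*(-17) = 1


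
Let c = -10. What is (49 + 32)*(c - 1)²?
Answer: 9801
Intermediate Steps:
(49 + 32)*(c - 1)² = (49 + 32)*(-10 - 1)² = 81*(-11)² = 81*121 = 9801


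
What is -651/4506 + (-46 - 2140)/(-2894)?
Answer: 1327687/2173394 ≈ 0.61088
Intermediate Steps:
-651/4506 + (-46 - 2140)/(-2894) = -651*1/4506 - 2186*(-1/2894) = -217/1502 + 1093/1447 = 1327687/2173394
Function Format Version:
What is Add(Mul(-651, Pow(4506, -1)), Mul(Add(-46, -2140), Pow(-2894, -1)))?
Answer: Rational(1327687, 2173394) ≈ 0.61088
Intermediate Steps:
Add(Mul(-651, Pow(4506, -1)), Mul(Add(-46, -2140), Pow(-2894, -1))) = Add(Mul(-651, Rational(1, 4506)), Mul(-2186, Rational(-1, 2894))) = Add(Rational(-217, 1502), Rational(1093, 1447)) = Rational(1327687, 2173394)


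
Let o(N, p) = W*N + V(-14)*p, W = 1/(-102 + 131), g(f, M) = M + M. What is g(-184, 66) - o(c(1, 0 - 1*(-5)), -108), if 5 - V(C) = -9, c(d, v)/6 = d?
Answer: 47670/29 ≈ 1643.8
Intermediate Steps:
c(d, v) = 6*d
V(C) = 14 (V(C) = 5 - 1*(-9) = 5 + 9 = 14)
g(f, M) = 2*M
W = 1/29 ≈ 0.034483
o(N, p) = 14*p + N/29 (o(N, p) = N/29 + 14*p = 14*p + N/29)
g(-184, 66) - o(c(1, 0 - 1*(-5)), -108) = 2*66 - (14*(-108) + (6*1)/29) = 132 - (-1512 + (1/29)*6) = 132 - (-1512 + 6/29) = 132 - 1*(-43842/29) = 132 + 43842/29 = 47670/29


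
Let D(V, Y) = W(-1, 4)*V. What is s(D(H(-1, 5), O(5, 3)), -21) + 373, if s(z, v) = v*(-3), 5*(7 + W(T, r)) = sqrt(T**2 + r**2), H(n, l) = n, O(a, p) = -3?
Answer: 436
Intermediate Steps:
W(T, r) = -7 + sqrt(T**2 + r**2)/5
D(V, Y) = V*(-7 + sqrt(17)/5) (D(V, Y) = (-7 + sqrt((-1)**2 + 4**2)/5)*V = (-7 + sqrt(1 + 16)/5)*V = (-7 + sqrt(17)/5)*V = V*(-7 + sqrt(17)/5))
s(z, v) = -3*v
s(D(H(-1, 5), O(5, 3)), -21) + 373 = -3*(-21) + 373 = 63 + 373 = 436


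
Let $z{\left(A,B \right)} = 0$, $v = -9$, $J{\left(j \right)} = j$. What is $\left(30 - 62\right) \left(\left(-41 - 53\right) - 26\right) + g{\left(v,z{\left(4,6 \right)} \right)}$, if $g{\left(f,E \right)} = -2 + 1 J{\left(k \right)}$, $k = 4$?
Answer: $3842$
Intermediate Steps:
$g{\left(f,E \right)} = 2$ ($g{\left(f,E \right)} = -2 + 1 \cdot 4 = -2 + 4 = 2$)
$\left(30 - 62\right) \left(\left(-41 - 53\right) - 26\right) + g{\left(v,z{\left(4,6 \right)} \right)} = \left(30 - 62\right) \left(\left(-41 - 53\right) - 26\right) + 2 = - 32 \left(-94 - 26\right) + 2 = \left(-32\right) \left(-120\right) + 2 = 3840 + 2 = 3842$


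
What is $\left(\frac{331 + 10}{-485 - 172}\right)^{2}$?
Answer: $\frac{116281}{431649} \approx 0.26939$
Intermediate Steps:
$\left(\frac{331 + 10}{-485 - 172}\right)^{2} = \left(\frac{341}{-485 - 172}\right)^{2} = \left(\frac{341}{-657}\right)^{2} = \left(341 \left(- \frac{1}{657}\right)\right)^{2} = \left(- \frac{341}{657}\right)^{2} = \frac{116281}{431649}$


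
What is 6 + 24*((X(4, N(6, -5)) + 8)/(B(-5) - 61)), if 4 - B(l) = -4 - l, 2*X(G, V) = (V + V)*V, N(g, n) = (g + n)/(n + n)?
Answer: 1947/725 ≈ 2.6855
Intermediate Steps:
N(g, n) = (g + n)/(2*n) (N(g, n) = (g + n)/((2*n)) = (g + n)*(1/(2*n)) = (g + n)/(2*n))
X(G, V) = V² (X(G, V) = ((V + V)*V)/2 = ((2*V)*V)/2 = (2*V²)/2 = V²)
B(l) = 8 + l (B(l) = 4 - (-4 - l) = 4 + (4 + l) = 8 + l)
6 + 24*((X(4, N(6, -5)) + 8)/(B(-5) - 61)) = 6 + 24*((((½)*(6 - 5)/(-5))² + 8)/((8 - 5) - 61)) = 6 + 24*((((½)*(-⅕)*1)² + 8)/(3 - 61)) = 6 + 24*(((-⅒)² + 8)/(-58)) = 6 + 24*((1/100 + 8)*(-1/58)) = 6 + 24*((801/100)*(-1/58)) = 6 + 24*(-801/5800) = 6 - 2403/725 = 1947/725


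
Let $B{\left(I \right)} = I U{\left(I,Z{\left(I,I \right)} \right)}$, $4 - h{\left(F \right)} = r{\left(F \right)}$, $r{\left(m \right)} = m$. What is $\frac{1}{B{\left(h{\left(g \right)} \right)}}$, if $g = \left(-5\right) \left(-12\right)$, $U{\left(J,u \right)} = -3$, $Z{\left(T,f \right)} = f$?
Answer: $\frac{1}{168} \approx 0.0059524$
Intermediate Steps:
$g = 60$
$h{\left(F \right)} = 4 - F$
$B{\left(I \right)} = - 3 I$ ($B{\left(I \right)} = I \left(-3\right) = - 3 I$)
$\frac{1}{B{\left(h{\left(g \right)} \right)}} = \frac{1}{\left(-3\right) \left(4 - 60\right)} = \frac{1}{\left(-3\right) \left(-56\right)} = \frac{1}{168}$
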